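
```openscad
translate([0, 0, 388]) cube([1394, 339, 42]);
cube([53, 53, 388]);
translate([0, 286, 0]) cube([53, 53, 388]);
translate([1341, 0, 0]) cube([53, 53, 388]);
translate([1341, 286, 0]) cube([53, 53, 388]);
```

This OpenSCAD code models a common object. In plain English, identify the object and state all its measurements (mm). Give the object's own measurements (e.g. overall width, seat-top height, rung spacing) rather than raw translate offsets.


A bench: a 1394×339 mm seat slab, 42 mm thick, top at z = 430 mm, on four 53×53 mm square legs flush with the seat corners and standing on z = 0.


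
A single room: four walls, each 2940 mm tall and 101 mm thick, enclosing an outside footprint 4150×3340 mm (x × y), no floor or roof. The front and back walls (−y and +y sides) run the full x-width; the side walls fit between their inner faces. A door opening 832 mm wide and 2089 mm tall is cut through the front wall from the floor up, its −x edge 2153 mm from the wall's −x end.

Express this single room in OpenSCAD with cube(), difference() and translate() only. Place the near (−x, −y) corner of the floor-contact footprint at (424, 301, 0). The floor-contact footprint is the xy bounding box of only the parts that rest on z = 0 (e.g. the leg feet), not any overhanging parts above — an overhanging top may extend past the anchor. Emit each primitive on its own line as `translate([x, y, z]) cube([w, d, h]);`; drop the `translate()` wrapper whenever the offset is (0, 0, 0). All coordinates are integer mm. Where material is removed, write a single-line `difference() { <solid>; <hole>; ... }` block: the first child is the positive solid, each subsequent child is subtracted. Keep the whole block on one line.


difference() { translate([424, 301, 0]) cube([4150, 101, 2940]); translate([2577, 301, 0]) cube([832, 101, 2089]); }
translate([424, 3540, 0]) cube([4150, 101, 2940]);
translate([424, 402, 0]) cube([101, 3138, 2940]);
translate([4473, 402, 0]) cube([101, 3138, 2940]);


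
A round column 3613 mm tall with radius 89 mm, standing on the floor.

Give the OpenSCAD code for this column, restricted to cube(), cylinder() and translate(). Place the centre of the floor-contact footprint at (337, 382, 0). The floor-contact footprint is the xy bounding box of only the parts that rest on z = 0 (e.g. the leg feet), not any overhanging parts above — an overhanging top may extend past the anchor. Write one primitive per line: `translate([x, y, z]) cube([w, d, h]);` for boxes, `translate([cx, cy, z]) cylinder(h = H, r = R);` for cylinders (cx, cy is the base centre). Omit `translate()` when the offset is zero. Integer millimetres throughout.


translate([337, 382, 0]) cylinder(h = 3613, r = 89);


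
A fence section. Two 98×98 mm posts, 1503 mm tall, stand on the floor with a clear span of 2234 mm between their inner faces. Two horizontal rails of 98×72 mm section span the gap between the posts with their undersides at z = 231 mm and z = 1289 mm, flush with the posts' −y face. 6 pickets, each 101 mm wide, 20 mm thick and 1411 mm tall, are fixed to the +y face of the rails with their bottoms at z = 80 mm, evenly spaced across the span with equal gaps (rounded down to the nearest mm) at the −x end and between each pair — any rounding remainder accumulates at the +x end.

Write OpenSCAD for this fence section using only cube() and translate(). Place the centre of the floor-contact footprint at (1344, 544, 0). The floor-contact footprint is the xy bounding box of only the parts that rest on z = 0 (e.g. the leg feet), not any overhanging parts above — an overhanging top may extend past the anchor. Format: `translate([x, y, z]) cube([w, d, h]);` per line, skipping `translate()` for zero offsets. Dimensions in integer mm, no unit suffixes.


translate([129, 495, 0]) cube([98, 98, 1503]);
translate([2461, 495, 0]) cube([98, 98, 1503]);
translate([227, 495, 231]) cube([2234, 98, 72]);
translate([227, 495, 1289]) cube([2234, 98, 72]);
translate([459, 593, 80]) cube([101, 20, 1411]);
translate([792, 593, 80]) cube([101, 20, 1411]);
translate([1125, 593, 80]) cube([101, 20, 1411]);
translate([1458, 593, 80]) cube([101, 20, 1411]);
translate([1791, 593, 80]) cube([101, 20, 1411]);
translate([2124, 593, 80]) cube([101, 20, 1411]);


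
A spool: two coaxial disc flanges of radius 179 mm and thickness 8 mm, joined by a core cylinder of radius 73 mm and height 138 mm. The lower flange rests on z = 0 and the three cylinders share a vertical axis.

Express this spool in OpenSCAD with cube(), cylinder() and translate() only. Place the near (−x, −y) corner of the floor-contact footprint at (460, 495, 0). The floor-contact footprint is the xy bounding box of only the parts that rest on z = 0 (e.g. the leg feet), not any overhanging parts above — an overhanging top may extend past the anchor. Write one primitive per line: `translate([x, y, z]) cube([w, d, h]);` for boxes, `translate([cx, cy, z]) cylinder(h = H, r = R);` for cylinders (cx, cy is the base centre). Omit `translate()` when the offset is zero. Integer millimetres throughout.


translate([639, 674, 0]) cylinder(h = 8, r = 179);
translate([639, 674, 8]) cylinder(h = 138, r = 73);
translate([639, 674, 146]) cylinder(h = 8, r = 179);


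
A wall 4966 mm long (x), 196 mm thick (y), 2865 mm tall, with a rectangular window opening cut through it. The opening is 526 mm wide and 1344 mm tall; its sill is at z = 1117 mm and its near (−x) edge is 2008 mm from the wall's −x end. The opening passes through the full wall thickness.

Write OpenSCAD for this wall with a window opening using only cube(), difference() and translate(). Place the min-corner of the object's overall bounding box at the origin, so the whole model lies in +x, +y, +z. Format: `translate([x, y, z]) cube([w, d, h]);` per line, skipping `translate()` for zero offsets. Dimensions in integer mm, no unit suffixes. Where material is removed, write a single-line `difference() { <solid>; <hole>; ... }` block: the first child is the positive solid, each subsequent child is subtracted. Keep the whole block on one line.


difference() { cube([4966, 196, 2865]); translate([2008, 0, 1117]) cube([526, 196, 1344]); }


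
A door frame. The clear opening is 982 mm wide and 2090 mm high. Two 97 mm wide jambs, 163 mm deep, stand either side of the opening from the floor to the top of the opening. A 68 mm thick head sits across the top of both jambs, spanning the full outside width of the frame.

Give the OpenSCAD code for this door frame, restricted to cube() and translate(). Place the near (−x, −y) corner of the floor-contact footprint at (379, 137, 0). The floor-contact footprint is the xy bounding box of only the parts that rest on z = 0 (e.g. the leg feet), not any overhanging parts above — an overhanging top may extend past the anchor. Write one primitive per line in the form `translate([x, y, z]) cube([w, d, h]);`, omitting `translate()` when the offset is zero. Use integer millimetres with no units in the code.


translate([379, 137, 0]) cube([97, 163, 2090]);
translate([1458, 137, 0]) cube([97, 163, 2090]);
translate([379, 137, 2090]) cube([1176, 163, 68]);


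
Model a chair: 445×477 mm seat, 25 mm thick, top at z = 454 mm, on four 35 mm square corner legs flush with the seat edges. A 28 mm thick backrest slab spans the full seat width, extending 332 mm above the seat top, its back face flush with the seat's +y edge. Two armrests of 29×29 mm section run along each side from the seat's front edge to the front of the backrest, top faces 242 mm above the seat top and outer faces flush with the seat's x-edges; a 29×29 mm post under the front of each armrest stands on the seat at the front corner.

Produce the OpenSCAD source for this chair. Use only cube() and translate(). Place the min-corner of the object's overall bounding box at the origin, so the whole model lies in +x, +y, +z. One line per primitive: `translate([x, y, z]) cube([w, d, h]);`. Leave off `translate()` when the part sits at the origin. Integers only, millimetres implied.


translate([0, 0, 429]) cube([445, 477, 25]);
cube([35, 35, 429]);
translate([410, 0, 0]) cube([35, 35, 429]);
translate([0, 442, 0]) cube([35, 35, 429]);
translate([410, 442, 0]) cube([35, 35, 429]);
translate([0, 449, 454]) cube([445, 28, 332]);
translate([0, 0, 667]) cube([29, 449, 29]);
translate([416, 0, 667]) cube([29, 449, 29]);
translate([0, 0, 454]) cube([29, 29, 213]);
translate([416, 0, 454]) cube([29, 29, 213]);


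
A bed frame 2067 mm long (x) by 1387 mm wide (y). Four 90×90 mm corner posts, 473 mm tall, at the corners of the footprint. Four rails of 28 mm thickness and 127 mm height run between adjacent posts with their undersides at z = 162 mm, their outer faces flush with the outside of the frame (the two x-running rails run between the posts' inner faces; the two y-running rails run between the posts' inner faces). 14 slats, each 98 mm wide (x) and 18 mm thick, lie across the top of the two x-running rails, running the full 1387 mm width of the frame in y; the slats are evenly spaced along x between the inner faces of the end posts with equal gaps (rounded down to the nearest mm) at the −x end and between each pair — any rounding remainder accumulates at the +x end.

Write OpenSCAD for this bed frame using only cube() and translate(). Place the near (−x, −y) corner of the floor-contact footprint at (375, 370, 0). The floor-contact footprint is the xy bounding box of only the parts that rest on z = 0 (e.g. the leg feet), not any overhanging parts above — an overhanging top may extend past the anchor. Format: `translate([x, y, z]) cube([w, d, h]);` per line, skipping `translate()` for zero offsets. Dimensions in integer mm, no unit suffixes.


// slat z = rail_z + rail_h = 162 + 127 = 289
// slat gap = ⌊(1887 − 14·98) / 15⌋ = 34
translate([375, 370, 0]) cube([90, 90, 473]);
translate([375, 1667, 0]) cube([90, 90, 473]);
translate([2352, 370, 0]) cube([90, 90, 473]);
translate([2352, 1667, 0]) cube([90, 90, 473]);
translate([465, 370, 162]) cube([1887, 28, 127]);
translate([465, 1729, 162]) cube([1887, 28, 127]);
translate([375, 460, 162]) cube([28, 1207, 127]);
translate([2414, 460, 162]) cube([28, 1207, 127]);
translate([499, 370, 289]) cube([98, 1387, 18]);
translate([631, 370, 289]) cube([98, 1387, 18]);
translate([763, 370, 289]) cube([98, 1387, 18]);
translate([895, 370, 289]) cube([98, 1387, 18]);
translate([1027, 370, 289]) cube([98, 1387, 18]);
translate([1159, 370, 289]) cube([98, 1387, 18]);
translate([1291, 370, 289]) cube([98, 1387, 18]);
translate([1423, 370, 289]) cube([98, 1387, 18]);
translate([1555, 370, 289]) cube([98, 1387, 18]);
translate([1687, 370, 289]) cube([98, 1387, 18]);
translate([1819, 370, 289]) cube([98, 1387, 18]);
translate([1951, 370, 289]) cube([98, 1387, 18]);
translate([2083, 370, 289]) cube([98, 1387, 18]);
translate([2215, 370, 289]) cube([98, 1387, 18]);


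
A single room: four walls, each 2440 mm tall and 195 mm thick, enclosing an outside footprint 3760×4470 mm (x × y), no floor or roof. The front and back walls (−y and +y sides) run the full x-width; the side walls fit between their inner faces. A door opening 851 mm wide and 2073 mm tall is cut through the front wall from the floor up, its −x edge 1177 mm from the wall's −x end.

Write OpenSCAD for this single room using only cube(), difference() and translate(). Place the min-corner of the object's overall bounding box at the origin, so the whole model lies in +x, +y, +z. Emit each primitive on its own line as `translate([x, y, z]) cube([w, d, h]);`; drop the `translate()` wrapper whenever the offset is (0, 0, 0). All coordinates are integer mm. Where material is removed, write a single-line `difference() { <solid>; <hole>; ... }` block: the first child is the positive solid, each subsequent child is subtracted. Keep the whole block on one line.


difference() { cube([3760, 195, 2440]); translate([1177, 0, 0]) cube([851, 195, 2073]); }
translate([0, 4275, 0]) cube([3760, 195, 2440]);
translate([0, 195, 0]) cube([195, 4080, 2440]);
translate([3565, 195, 0]) cube([195, 4080, 2440]);


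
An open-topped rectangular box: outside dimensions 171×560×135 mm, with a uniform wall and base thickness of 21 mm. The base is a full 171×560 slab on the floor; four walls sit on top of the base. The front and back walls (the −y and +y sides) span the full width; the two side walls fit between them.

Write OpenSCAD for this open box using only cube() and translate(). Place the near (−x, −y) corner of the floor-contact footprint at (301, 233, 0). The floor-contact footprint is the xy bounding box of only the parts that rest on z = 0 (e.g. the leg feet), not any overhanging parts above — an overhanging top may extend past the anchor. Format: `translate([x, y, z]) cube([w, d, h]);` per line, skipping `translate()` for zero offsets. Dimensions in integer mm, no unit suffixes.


translate([301, 233, 0]) cube([171, 560, 21]);
translate([301, 233, 21]) cube([171, 21, 114]);
translate([301, 772, 21]) cube([171, 21, 114]);
translate([301, 254, 21]) cube([21, 518, 114]);
translate([451, 254, 21]) cube([21, 518, 114]);


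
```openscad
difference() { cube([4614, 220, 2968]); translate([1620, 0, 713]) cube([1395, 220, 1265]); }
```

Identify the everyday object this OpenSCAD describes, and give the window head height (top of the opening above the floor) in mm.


A wall with a window opening. The window head height is 1978 mm.

A wall with a rectangular opening subtracted — a window. Sill at z = 713, opening 1265 mm tall, so the head is at 713 + 1265 = 1978 mm.


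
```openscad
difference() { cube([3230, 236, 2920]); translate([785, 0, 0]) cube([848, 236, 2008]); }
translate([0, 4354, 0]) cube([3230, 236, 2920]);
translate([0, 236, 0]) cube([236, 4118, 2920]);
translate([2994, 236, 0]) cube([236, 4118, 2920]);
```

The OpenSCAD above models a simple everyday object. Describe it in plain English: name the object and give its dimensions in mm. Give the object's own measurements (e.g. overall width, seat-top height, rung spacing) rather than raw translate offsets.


A single room: four walls, each 2920 mm tall and 236 mm thick, enclosing an outside footprint 3230×4590 mm (x × y), no floor or roof. The front and back walls (−y and +y sides) run the full x-width; the side walls fit between their inner faces. A door opening 848 mm wide and 2008 mm tall is cut through the front wall from the floor up, its −x edge 785 mm from the wall's −x end.


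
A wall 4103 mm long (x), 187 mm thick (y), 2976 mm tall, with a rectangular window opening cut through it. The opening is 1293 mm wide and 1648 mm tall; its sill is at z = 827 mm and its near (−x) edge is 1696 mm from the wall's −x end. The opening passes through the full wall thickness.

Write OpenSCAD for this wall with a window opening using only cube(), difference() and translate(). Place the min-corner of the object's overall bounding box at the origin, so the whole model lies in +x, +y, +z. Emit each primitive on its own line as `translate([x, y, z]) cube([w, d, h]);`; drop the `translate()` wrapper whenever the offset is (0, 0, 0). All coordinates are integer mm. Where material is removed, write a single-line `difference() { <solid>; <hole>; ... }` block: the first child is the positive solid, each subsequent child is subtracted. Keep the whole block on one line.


difference() { cube([4103, 187, 2976]); translate([1696, 0, 827]) cube([1293, 187, 1648]); }


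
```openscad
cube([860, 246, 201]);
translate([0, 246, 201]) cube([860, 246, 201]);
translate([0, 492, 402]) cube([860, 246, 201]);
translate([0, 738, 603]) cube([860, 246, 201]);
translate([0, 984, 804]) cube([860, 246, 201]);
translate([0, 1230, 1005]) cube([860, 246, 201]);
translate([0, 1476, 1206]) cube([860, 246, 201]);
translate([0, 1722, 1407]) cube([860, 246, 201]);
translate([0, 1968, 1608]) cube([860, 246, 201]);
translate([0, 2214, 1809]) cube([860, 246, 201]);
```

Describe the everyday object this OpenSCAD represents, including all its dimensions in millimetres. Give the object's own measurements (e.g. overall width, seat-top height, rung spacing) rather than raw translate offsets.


A straight staircase of 10 solid steps. Each step is 860 mm wide (x), 246 mm deep (y, the going) and 201 mm tall (the rise). The first step rests on the floor; each subsequent step sits one going further in +y and one rise higher in +z, directly behind and above the previous step with no overlap.


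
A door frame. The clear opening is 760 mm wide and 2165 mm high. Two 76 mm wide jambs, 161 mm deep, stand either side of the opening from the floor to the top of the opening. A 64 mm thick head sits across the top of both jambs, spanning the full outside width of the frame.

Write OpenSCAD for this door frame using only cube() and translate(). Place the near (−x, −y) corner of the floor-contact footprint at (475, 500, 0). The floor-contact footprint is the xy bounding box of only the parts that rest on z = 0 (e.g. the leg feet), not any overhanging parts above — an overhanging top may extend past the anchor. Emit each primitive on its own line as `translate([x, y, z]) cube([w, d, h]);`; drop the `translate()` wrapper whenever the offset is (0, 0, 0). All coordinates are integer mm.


translate([475, 500, 0]) cube([76, 161, 2165]);
translate([1311, 500, 0]) cube([76, 161, 2165]);
translate([475, 500, 2165]) cube([912, 161, 64]);


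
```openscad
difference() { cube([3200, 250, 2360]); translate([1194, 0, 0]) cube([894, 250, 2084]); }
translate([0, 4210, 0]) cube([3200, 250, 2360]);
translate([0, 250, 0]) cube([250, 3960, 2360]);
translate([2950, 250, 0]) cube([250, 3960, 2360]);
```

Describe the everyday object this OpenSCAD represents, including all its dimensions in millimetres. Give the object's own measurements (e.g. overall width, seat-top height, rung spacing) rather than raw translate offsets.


A single room: four walls, each 2360 mm tall and 250 mm thick, enclosing an outside footprint 3200×4460 mm (x × y), no floor or roof. The front and back walls (−y and +y sides) run the full x-width; the side walls fit between their inner faces. A door opening 894 mm wide and 2084 mm tall is cut through the front wall from the floor up, its −x edge 1194 mm from the wall's −x end.


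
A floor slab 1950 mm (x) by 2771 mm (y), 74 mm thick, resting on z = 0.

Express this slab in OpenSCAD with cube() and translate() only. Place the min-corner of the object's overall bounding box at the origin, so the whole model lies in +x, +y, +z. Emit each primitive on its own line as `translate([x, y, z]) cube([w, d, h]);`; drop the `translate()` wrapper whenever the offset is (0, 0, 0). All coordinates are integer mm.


cube([1950, 2771, 74]);


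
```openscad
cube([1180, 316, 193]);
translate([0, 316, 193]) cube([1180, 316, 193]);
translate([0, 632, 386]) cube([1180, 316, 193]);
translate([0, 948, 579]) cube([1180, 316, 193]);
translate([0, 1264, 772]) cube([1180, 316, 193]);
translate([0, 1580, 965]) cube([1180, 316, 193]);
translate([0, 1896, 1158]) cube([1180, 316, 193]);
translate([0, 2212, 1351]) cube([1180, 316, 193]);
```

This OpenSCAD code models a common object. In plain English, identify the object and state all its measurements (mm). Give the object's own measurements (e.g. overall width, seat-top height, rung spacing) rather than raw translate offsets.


A straight staircase of 8 solid steps. Each step is 1180 mm wide (x), 316 mm deep (y, the going) and 193 mm tall (the rise). The first step rests on the floor; each subsequent step sits one going further in +y and one rise higher in +z, directly behind and above the previous step with no overlap.


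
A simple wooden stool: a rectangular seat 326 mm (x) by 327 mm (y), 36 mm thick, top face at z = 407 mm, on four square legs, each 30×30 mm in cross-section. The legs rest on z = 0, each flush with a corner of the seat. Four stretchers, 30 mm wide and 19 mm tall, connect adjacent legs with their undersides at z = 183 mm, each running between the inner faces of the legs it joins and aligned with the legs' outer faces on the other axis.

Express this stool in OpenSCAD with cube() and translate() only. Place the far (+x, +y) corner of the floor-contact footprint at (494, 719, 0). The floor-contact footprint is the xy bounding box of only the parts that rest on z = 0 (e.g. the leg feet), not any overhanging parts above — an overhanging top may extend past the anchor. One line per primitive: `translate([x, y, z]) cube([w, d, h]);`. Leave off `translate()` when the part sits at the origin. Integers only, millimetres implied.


translate([168, 392, 371]) cube([326, 327, 36]);
translate([168, 392, 0]) cube([30, 30, 371]);
translate([464, 392, 0]) cube([30, 30, 371]);
translate([168, 689, 0]) cube([30, 30, 371]);
translate([464, 689, 0]) cube([30, 30, 371]);
translate([198, 392, 183]) cube([266, 30, 19]);
translate([198, 689, 183]) cube([266, 30, 19]);
translate([168, 422, 183]) cube([30, 267, 19]);
translate([464, 422, 183]) cube([30, 267, 19]);


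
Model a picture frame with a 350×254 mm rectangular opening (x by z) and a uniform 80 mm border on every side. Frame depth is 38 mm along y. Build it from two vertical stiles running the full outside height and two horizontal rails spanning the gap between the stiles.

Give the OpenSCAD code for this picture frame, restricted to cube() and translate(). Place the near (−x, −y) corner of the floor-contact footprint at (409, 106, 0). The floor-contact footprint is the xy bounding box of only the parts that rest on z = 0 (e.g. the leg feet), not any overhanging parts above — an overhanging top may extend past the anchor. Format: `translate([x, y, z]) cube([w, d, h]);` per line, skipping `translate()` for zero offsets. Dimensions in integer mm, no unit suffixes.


translate([409, 106, 0]) cube([80, 38, 414]);
translate([839, 106, 0]) cube([80, 38, 414]);
translate([489, 106, 0]) cube([350, 38, 80]);
translate([489, 106, 334]) cube([350, 38, 80]);


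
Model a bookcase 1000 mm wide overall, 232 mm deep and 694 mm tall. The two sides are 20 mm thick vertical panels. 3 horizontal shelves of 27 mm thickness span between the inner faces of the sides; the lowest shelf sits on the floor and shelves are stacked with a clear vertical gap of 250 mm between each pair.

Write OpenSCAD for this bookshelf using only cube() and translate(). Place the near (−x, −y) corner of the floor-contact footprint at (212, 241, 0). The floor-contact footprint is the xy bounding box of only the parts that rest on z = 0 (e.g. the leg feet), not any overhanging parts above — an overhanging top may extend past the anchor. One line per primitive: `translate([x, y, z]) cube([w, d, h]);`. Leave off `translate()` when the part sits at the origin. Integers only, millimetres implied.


translate([212, 241, 0]) cube([20, 232, 694]);
translate([1192, 241, 0]) cube([20, 232, 694]);
translate([232, 241, 0]) cube([960, 232, 27]);
translate([232, 241, 277]) cube([960, 232, 27]);
translate([232, 241, 554]) cube([960, 232, 27]);


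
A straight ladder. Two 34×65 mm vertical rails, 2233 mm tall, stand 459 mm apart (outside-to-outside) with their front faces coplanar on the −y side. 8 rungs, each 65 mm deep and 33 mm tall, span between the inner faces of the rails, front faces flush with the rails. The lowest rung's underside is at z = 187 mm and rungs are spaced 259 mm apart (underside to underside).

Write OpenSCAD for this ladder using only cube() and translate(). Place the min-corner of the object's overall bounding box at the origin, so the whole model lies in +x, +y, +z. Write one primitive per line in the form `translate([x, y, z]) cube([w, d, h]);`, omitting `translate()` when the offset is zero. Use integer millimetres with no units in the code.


cube([34, 65, 2233]);
translate([425, 0, 0]) cube([34, 65, 2233]);
translate([34, 0, 187]) cube([391, 65, 33]);
translate([34, 0, 446]) cube([391, 65, 33]);
translate([34, 0, 705]) cube([391, 65, 33]);
translate([34, 0, 964]) cube([391, 65, 33]);
translate([34, 0, 1223]) cube([391, 65, 33]);
translate([34, 0, 1482]) cube([391, 65, 33]);
translate([34, 0, 1741]) cube([391, 65, 33]);
translate([34, 0, 2000]) cube([391, 65, 33]);


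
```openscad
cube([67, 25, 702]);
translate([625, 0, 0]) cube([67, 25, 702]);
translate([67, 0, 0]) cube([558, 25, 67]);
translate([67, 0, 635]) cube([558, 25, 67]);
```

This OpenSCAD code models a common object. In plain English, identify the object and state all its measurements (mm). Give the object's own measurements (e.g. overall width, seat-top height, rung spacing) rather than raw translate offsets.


A rectangular picture frame lying in the x–z plane (depth along y). The opening is 558 mm wide (x) by 568 mm tall (z), surrounded by a border 67 mm wide on all four sides. The frame is 25 mm deep and is made of two full-height vertical stiles with two horizontal rails fitted between them.


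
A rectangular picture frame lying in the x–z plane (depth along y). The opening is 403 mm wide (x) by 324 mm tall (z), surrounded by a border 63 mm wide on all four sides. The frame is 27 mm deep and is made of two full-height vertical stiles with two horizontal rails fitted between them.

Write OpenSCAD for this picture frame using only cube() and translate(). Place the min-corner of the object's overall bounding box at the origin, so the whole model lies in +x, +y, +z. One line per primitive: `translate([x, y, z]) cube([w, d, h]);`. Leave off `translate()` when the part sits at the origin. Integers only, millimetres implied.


cube([63, 27, 450]);
translate([466, 0, 0]) cube([63, 27, 450]);
translate([63, 0, 0]) cube([403, 27, 63]);
translate([63, 0, 387]) cube([403, 27, 63]);


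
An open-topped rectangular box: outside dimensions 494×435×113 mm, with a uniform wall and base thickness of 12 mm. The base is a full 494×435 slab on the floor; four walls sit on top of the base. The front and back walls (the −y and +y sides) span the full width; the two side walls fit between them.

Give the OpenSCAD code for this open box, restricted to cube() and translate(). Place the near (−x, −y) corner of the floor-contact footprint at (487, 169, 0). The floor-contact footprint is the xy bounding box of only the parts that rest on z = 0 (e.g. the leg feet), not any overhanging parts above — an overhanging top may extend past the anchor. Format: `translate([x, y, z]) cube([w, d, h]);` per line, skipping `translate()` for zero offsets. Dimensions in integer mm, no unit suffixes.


translate([487, 169, 0]) cube([494, 435, 12]);
translate([487, 169, 12]) cube([494, 12, 101]);
translate([487, 592, 12]) cube([494, 12, 101]);
translate([487, 181, 12]) cube([12, 411, 101]);
translate([969, 181, 12]) cube([12, 411, 101]);


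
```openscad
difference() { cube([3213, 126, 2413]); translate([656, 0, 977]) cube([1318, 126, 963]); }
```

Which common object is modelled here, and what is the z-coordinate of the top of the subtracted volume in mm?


A wall with a window opening. The window head height is 1940 mm.

A wall with a rectangular opening subtracted — a window. Sill at z = 977, opening 963 mm tall, so the head is at 977 + 963 = 1940 mm.


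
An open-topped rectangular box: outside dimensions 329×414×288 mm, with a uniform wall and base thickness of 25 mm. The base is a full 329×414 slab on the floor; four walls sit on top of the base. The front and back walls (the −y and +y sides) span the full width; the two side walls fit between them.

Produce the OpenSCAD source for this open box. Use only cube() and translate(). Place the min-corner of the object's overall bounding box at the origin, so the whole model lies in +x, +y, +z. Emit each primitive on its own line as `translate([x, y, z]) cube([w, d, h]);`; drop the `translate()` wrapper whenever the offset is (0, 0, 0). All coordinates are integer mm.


cube([329, 414, 25]);
translate([0, 0, 25]) cube([329, 25, 263]);
translate([0, 389, 25]) cube([329, 25, 263]);
translate([0, 25, 25]) cube([25, 364, 263]);
translate([304, 25, 25]) cube([25, 364, 263]);


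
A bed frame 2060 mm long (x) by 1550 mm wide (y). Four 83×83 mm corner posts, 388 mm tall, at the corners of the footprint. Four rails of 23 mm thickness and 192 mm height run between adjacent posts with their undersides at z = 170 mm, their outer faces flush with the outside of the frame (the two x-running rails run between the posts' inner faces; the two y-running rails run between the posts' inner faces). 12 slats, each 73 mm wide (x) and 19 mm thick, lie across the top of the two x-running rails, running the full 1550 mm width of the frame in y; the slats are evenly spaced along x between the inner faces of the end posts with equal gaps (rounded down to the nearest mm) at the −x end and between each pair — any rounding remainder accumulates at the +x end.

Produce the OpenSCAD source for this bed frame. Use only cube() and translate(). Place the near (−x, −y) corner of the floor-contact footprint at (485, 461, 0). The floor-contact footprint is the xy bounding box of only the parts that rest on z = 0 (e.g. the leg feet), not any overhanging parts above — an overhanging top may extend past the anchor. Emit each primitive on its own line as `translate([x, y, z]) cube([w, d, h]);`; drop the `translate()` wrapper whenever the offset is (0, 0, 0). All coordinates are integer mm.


// slat z = rail_z + rail_h = 170 + 192 = 362
// slat gap = ⌊(1894 − 12·73) / 13⌋ = 78
translate([485, 461, 0]) cube([83, 83, 388]);
translate([485, 1928, 0]) cube([83, 83, 388]);
translate([2462, 461, 0]) cube([83, 83, 388]);
translate([2462, 1928, 0]) cube([83, 83, 388]);
translate([568, 461, 170]) cube([1894, 23, 192]);
translate([568, 1988, 170]) cube([1894, 23, 192]);
translate([485, 544, 170]) cube([23, 1384, 192]);
translate([2522, 544, 170]) cube([23, 1384, 192]);
translate([646, 461, 362]) cube([73, 1550, 19]);
translate([797, 461, 362]) cube([73, 1550, 19]);
translate([948, 461, 362]) cube([73, 1550, 19]);
translate([1099, 461, 362]) cube([73, 1550, 19]);
translate([1250, 461, 362]) cube([73, 1550, 19]);
translate([1401, 461, 362]) cube([73, 1550, 19]);
translate([1552, 461, 362]) cube([73, 1550, 19]);
translate([1703, 461, 362]) cube([73, 1550, 19]);
translate([1854, 461, 362]) cube([73, 1550, 19]);
translate([2005, 461, 362]) cube([73, 1550, 19]);
translate([2156, 461, 362]) cube([73, 1550, 19]);
translate([2307, 461, 362]) cube([73, 1550, 19]);


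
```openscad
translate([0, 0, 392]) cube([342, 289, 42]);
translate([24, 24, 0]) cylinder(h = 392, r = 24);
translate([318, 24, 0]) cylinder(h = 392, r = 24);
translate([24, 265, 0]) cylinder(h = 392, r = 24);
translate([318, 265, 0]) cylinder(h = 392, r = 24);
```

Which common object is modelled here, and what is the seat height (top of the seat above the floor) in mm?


A stool. The seat height is 434 mm.

A 342×289×42 slab at z = 392 on four corner cylinders — a stool. The seat top is 392 + 42 = 434 mm.


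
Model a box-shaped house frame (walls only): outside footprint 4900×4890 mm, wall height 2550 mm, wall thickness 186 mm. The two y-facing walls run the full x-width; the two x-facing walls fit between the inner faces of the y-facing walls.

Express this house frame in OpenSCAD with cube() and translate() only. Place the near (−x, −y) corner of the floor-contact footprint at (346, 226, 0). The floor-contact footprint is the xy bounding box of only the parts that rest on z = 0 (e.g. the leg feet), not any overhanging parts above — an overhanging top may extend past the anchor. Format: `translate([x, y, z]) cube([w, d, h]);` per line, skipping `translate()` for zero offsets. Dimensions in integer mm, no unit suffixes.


translate([346, 226, 0]) cube([4900, 186, 2550]);
translate([346, 4930, 0]) cube([4900, 186, 2550]);
translate([346, 412, 0]) cube([186, 4518, 2550]);
translate([5060, 412, 0]) cube([186, 4518, 2550]);


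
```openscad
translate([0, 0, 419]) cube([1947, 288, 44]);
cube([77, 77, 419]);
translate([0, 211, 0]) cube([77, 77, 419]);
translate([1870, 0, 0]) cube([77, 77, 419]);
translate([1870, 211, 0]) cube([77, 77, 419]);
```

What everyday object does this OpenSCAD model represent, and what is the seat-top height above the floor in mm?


A bench. The seat-top height is 463 mm.

A long slab on four corner posts — a bench. The slab sits at z = 419 with thickness 44, so the top is 419 + 44 = 463 mm.


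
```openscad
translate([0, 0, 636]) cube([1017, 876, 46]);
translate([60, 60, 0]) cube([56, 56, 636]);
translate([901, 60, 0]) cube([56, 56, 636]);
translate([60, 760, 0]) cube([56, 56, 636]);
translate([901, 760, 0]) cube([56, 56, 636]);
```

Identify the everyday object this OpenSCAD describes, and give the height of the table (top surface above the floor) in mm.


A table. The table height is 682 mm.

A 1017×876×46 slab sits at z = 636 on four 56 mm square posts — a table. The top surface is at 636 + 46 = 682 mm.


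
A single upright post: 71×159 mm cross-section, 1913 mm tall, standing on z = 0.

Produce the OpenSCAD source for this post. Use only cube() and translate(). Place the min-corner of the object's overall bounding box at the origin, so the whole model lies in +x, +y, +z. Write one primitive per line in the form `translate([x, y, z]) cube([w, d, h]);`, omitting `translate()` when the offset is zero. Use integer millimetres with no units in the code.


cube([71, 159, 1913]);


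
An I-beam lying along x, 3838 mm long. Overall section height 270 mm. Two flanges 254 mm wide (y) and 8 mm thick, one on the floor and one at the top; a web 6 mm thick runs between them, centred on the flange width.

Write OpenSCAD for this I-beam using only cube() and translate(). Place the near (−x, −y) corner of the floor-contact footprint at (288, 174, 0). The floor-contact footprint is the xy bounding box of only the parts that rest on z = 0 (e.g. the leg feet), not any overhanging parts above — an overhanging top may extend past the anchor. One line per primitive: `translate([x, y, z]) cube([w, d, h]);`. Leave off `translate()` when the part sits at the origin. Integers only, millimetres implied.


translate([288, 174, 0]) cube([3838, 254, 8]);
translate([288, 298, 8]) cube([3838, 6, 254]);
translate([288, 174, 262]) cube([3838, 254, 8]);


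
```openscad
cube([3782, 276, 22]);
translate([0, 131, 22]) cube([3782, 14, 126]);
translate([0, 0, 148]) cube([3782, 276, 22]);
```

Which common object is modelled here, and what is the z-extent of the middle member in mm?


An I-beam. The web height is 126 mm.

Two wide flanges with a thin centred web — an I-beam. Overall 170 mm minus two 22 mm flanges gives a web of 170 − 2·22 = 126 mm.


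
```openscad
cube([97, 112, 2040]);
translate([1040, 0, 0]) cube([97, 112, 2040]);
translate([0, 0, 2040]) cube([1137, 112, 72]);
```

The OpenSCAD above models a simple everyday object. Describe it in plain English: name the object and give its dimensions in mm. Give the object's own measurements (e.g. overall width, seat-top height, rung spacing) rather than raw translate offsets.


A door frame. The clear opening is 943 mm wide and 2040 mm high. Two 97 mm wide jambs, 112 mm deep, stand either side of the opening from the floor to the top of the opening. A 72 mm thick head sits across the top of both jambs, spanning the full outside width of the frame.


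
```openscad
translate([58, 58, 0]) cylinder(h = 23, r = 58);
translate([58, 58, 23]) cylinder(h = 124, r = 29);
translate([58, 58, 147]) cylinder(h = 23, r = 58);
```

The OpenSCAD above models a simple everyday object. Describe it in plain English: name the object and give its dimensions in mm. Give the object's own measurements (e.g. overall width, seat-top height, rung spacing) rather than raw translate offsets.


A spool: two coaxial disc flanges of radius 58 mm and thickness 23 mm, joined by a core cylinder of radius 29 mm and height 124 mm. The lower flange rests on z = 0 and the three cylinders share a vertical axis.


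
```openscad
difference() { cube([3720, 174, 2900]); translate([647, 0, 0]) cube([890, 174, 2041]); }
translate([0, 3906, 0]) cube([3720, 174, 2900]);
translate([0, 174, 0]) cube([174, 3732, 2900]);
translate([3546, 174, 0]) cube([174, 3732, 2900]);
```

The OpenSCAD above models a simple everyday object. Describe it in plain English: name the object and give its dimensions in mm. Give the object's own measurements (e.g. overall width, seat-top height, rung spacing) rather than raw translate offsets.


A single room: four walls, each 2900 mm tall and 174 mm thick, enclosing an outside footprint 3720×4080 mm (x × y), no floor or roof. The front and back walls (−y and +y sides) run the full x-width; the side walls fit between their inner faces. A door opening 890 mm wide and 2041 mm tall is cut through the front wall from the floor up, its −x edge 647 mm from the wall's −x end.


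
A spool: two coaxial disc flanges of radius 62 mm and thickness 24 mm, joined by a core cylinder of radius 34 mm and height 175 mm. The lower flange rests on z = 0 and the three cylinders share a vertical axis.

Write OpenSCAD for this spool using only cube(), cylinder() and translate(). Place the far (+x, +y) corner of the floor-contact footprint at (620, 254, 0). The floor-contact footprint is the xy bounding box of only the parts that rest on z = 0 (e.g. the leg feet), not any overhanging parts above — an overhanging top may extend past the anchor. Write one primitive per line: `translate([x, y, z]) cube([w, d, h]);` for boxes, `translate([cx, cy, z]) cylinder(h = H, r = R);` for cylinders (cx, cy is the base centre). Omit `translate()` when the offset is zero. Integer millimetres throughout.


translate([558, 192, 0]) cylinder(h = 24, r = 62);
translate([558, 192, 24]) cylinder(h = 175, r = 34);
translate([558, 192, 199]) cylinder(h = 24, r = 62);


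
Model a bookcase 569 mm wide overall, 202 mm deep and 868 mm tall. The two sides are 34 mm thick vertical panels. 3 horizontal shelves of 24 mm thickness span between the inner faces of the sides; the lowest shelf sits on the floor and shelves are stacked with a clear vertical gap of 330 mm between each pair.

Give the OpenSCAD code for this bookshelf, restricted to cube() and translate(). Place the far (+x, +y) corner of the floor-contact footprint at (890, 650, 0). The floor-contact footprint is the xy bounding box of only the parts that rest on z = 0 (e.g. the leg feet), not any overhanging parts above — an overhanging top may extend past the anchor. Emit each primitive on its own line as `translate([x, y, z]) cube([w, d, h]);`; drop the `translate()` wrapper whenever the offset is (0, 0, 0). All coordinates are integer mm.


translate([321, 448, 0]) cube([34, 202, 868]);
translate([856, 448, 0]) cube([34, 202, 868]);
translate([355, 448, 0]) cube([501, 202, 24]);
translate([355, 448, 354]) cube([501, 202, 24]);
translate([355, 448, 708]) cube([501, 202, 24]);


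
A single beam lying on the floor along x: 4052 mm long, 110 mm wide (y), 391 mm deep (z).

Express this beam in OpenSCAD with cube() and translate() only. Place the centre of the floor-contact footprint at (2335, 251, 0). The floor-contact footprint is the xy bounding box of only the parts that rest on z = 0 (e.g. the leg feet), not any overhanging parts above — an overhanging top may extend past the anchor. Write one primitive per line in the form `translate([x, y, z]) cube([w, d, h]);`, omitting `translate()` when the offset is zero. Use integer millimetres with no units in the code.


translate([309, 196, 0]) cube([4052, 110, 391]);


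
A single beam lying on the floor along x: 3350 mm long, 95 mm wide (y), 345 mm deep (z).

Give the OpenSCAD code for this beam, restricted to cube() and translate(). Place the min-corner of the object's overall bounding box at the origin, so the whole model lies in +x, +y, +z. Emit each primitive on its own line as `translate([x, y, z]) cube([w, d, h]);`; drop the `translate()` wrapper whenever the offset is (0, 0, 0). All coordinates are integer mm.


cube([3350, 95, 345]);


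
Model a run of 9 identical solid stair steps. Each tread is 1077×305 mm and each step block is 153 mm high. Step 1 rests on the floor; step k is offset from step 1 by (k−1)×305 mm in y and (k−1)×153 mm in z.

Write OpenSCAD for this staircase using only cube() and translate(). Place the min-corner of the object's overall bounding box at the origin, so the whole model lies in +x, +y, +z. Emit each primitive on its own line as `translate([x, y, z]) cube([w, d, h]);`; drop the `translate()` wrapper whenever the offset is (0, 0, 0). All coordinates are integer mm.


cube([1077, 305, 153]);
translate([0, 305, 153]) cube([1077, 305, 153]);
translate([0, 610, 306]) cube([1077, 305, 153]);
translate([0, 915, 459]) cube([1077, 305, 153]);
translate([0, 1220, 612]) cube([1077, 305, 153]);
translate([0, 1525, 765]) cube([1077, 305, 153]);
translate([0, 1830, 918]) cube([1077, 305, 153]);
translate([0, 2135, 1071]) cube([1077, 305, 153]);
translate([0, 2440, 1224]) cube([1077, 305, 153]);
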